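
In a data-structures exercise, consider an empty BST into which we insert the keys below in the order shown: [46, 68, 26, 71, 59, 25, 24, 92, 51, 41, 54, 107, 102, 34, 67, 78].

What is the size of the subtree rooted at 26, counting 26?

5

Insert 46: tree is empty, so 46 becomes the root.
Insert 68: 68 > 46 → go right. Place as right child of 46.
Insert 26: 26 < 46 → go left. Place as left child of 46.
Insert 71: 71 > 46 → go right; 71 > 68 → go right. Place as right child of 68.
Insert 59: 59 > 46 → go right; 59 < 68 → go left. Place as left child of 68.
Insert 25: 25 < 46 → go left; 25 < 26 → go left. Place as left child of 26.
Insert 24: 24 < 46 → go left; 24 < 26 → go left; 24 < 25 → go left. Place as left child of 25.
Insert 92: 92 > 46 → go right; 92 > 68 → go right; 92 > 71 → go right. Place as right child of 71.
Insert 51: 51 > 46 → go right; 51 < 68 → go left; 51 < 59 → go left. Place as left child of 59.
Insert 41: 41 < 46 → go left; 41 > 26 → go right. Place as right child of 26.
Insert 54: 54 > 46 → go right; 54 < 68 → go left; 54 < 59 → go left; 54 > 51 → go right. Place as right child of 51.
Insert 107: 107 > 46 → go right; 107 > 68 → go right; 107 > 71 → go right; 107 > 92 → go right. Place as right child of 92.
Insert 102: 102 > 46 → go right; 102 > 68 → go right; 102 > 71 → go right; 102 > 92 → go right; 102 < 107 → go left. Place as left child of 107.
Insert 34: 34 < 46 → go left; 34 > 26 → go right; 34 < 41 → go left. Place as left child of 41.
Insert 67: 67 > 46 → go right; 67 < 68 → go left; 67 > 59 → go right. Place as right child of 59.
Insert 78: 78 > 46 → go right; 78 > 68 → go right; 78 > 71 → go right; 78 < 92 → go left. Place as left child of 92.

Subtree rooted at 26 contains: 26, 25, 24, 41, 34 — 5 nodes.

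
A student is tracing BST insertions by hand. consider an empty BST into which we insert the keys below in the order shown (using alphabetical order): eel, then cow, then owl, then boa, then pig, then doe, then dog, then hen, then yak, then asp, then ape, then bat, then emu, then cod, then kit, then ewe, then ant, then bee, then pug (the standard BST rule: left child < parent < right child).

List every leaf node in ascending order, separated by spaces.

ant bee cod dog ewe kit pug

Insert eel: tree is empty, so eel becomes the root.
Insert cow: cow < eel → go left. Place as left child of eel.
Insert owl: owl > eel → go right. Place as right child of eel.
Insert boa: boa < eel → go left; boa < cow → go left. Place as left child of cow.
Insert pig: pig > eel → go right; pig > owl → go right. Place as right child of owl.
Insert doe: doe < eel → go left; doe > cow → go right. Place as right child of cow.
Insert dog: dog < eel → go left; dog > cow → go right; dog > doe → go right. Place as right child of doe.
Insert hen: hen > eel → go right; hen < owl → go left. Place as left child of owl.
Insert yak: yak > eel → go right; yak > owl → go right; yak > pig → go right. Place as right child of pig.
Insert asp: asp < eel → go left; asp < cow → go left; asp < boa → go left. Place as left child of boa.
Insert ape: ape < eel → go left; ape < cow → go left; ape < boa → go left; ape < asp → go left. Place as left child of asp.
Insert bat: bat < eel → go left; bat < cow → go left; bat < boa → go left; bat > asp → go right. Place as right child of asp.
Insert emu: emu > eel → go right; emu < owl → go left; emu < hen → go left. Place as left child of hen.
Insert cod: cod < eel → go left; cod < cow → go left; cod > boa → go right. Place as right child of boa.
Insert kit: kit > eel → go right; kit < owl → go left; kit > hen → go right. Place as right child of hen.
Insert ewe: ewe > eel → go right; ewe < owl → go left; ewe < hen → go left; ewe > emu → go right. Place as right child of emu.
Insert ant: ant < eel → go left; ant < cow → go left; ant < boa → go left; ant < asp → go left; ant < ape → go left. Place as left child of ape.
Insert bee: bee < eel → go left; bee < cow → go left; bee < boa → go left; bee > asp → go right; bee > bat → go right. Place as right child of bat.
Insert pug: pug > eel → go right; pug > owl → go right; pug > pig → go right; pug < yak → go left. Place as left child of yak.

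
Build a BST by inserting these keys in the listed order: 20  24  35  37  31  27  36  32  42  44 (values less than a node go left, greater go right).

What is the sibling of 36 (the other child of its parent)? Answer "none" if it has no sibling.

Resulting structure (node: left, right):
  20: L=–, R=24
  24: L=–, R=35
  35: L=31, R=37
  37: L=36, R=42
  31: L=27, R=32
  27: L=–, R=–
  36: L=–, R=–
  32: L=–, R=–
  42: L=–, R=44
  44: L=–, R=–

36's parent is 37; the other child of 37 is 42.

42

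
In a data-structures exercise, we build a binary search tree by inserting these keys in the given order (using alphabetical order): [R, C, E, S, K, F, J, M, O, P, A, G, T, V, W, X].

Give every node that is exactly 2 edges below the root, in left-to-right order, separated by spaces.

A E T

R: root
C: left child of R (depth 1)
E: right child of C (depth 2)
S: right child of R (depth 1)
K: right child of E (depth 3)
F: left child of K (depth 4)
J: right child of F (depth 5)
M: right child of K (depth 4)
O: right child of M (depth 5)
P: right child of O (depth 6)
A: left child of C (depth 2)
G: left child of J (depth 6)
T: right child of S (depth 2)
V: right child of T (depth 3)
W: right child of V (depth 4)
X: right child of W (depth 5)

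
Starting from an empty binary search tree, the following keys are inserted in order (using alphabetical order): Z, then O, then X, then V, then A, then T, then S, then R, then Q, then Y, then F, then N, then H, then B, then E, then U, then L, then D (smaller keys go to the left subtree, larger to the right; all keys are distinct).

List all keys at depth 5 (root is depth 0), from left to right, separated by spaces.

Z: root
O: left child of Z (depth 1)
X: right child of O (depth 2)
V: left child of X (depth 3)
A: left child of O (depth 2)
T: left child of V (depth 4)
S: left child of T (depth 5)
R: left child of S (depth 6)
Q: left child of R (depth 7)
Y: right child of X (depth 3)
F: right child of A (depth 3)
N: right child of F (depth 4)
H: left child of N (depth 5)
B: left child of F (depth 4)
E: right child of B (depth 5)
U: right child of T (depth 5)
L: right child of H (depth 6)
D: left child of E (depth 6)

E H S U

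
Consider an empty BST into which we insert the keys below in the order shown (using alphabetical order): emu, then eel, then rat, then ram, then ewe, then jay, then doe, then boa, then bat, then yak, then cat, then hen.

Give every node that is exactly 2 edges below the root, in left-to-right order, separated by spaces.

doe ram yak

Insert emu: tree is empty, so emu becomes the root.
Insert eel: eel < emu → go left. Place as left child of emu.
Insert rat: rat > emu → go right. Place as right child of emu.
Insert ram: ram > emu → go right; ram < rat → go left. Place as left child of rat.
Insert ewe: ewe > emu → go right; ewe < rat → go left; ewe < ram → go left. Place as left child of ram.
Insert jay: jay > emu → go right; jay < rat → go left; jay < ram → go left; jay > ewe → go right. Place as right child of ewe.
Insert doe: doe < emu → go left; doe < eel → go left. Place as left child of eel.
Insert boa: boa < emu → go left; boa < eel → go left; boa < doe → go left. Place as left child of doe.
Insert bat: bat < emu → go left; bat < eel → go left; bat < doe → go left; bat < boa → go left. Place as left child of boa.
Insert yak: yak > emu → go right; yak > rat → go right. Place as right child of rat.
Insert cat: cat < emu → go left; cat < eel → go left; cat < doe → go left; cat > boa → go right. Place as right child of boa.
Insert hen: hen > emu → go right; hen < rat → go left; hen < ram → go left; hen > ewe → go right; hen < jay → go left. Place as left child of jay.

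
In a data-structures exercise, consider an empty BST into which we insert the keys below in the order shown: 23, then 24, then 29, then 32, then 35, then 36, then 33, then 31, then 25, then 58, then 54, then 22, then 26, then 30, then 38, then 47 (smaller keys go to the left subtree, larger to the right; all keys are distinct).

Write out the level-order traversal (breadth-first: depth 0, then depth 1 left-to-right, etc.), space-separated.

Insert 23: tree is empty, so 23 becomes the root.
Insert 24: 24 > 23 → go right. Place as right child of 23.
Insert 29: 29 > 23 → go right; 29 > 24 → go right. Place as right child of 24.
Insert 32: 32 > 23 → go right; 32 > 24 → go right; 32 > 29 → go right. Place as right child of 29.
Insert 35: 35 > 23 → go right; 35 > 24 → go right; 35 > 29 → go right; 35 > 32 → go right. Place as right child of 32.
Insert 36: 36 > 23 → go right; 36 > 24 → go right; 36 > 29 → go right; 36 > 32 → go right; 36 > 35 → go right. Place as right child of 35.
Insert 33: 33 > 23 → go right; 33 > 24 → go right; 33 > 29 → go right; 33 > 32 → go right; 33 < 35 → go left. Place as left child of 35.
Insert 31: 31 > 23 → go right; 31 > 24 → go right; 31 > 29 → go right; 31 < 32 → go left. Place as left child of 32.
Insert 25: 25 > 23 → go right; 25 > 24 → go right; 25 < 29 → go left. Place as left child of 29.
Insert 58: 58 > 23 → go right; 58 > 24 → go right; 58 > 29 → go right; 58 > 32 → go right; 58 > 35 → go right; 58 > 36 → go right. Place as right child of 36.
Insert 54: 54 > 23 → go right; 54 > 24 → go right; 54 > 29 → go right; 54 > 32 → go right; 54 > 35 → go right; 54 > 36 → go right; 54 < 58 → go left. Place as left child of 58.
Insert 22: 22 < 23 → go left. Place as left child of 23.
Insert 26: 26 > 23 → go right; 26 > 24 → go right; 26 < 29 → go left; 26 > 25 → go right. Place as right child of 25.
Insert 30: 30 > 23 → go right; 30 > 24 → go right; 30 > 29 → go right; 30 < 32 → go left; 30 < 31 → go left. Place as left child of 31.
Insert 38: 38 > 23 → go right; 38 > 24 → go right; 38 > 29 → go right; 38 > 32 → go right; 38 > 35 → go right; 38 > 36 → go right; 38 < 58 → go left; 38 < 54 → go left. Place as left child of 54.
Insert 47: 47 > 23 → go right; 47 > 24 → go right; 47 > 29 → go right; 47 > 32 → go right; 47 > 35 → go right; 47 > 36 → go right; 47 < 58 → go left; 47 < 54 → go left; 47 > 38 → go right. Place as right child of 38.

23 22 24 29 25 32 26 31 35 30 33 36 58 54 38 47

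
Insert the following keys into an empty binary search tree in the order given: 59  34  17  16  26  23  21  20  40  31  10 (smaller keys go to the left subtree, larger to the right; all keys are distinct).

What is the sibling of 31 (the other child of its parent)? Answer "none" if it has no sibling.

23

59: root
34: left child of 59 (depth 1)
17: left child of 34 (depth 2)
16: left child of 17 (depth 3)
26: right child of 17 (depth 3)
23: left child of 26 (depth 4)
21: left child of 23 (depth 5)
20: left child of 21 (depth 6)
40: right child of 34 (depth 2)
31: right child of 26 (depth 4)
10: left child of 16 (depth 4)

31's parent is 26; the other child of 26 is 23.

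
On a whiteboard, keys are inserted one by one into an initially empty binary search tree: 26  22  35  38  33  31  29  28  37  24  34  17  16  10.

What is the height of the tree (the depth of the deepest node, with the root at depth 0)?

5

26: root
22: left child of 26 (depth 1)
35: right child of 26 (depth 1)
38: right child of 35 (depth 2)
33: left child of 35 (depth 2)
31: left child of 33 (depth 3)
29: left child of 31 (depth 4)
28: left child of 29 (depth 5)
37: left child of 38 (depth 3)
24: right child of 22 (depth 2)
34: right child of 33 (depth 3)
17: left child of 22 (depth 2)
16: left child of 17 (depth 3)
10: left child of 16 (depth 4)

The deepest node is 28 at depth 5.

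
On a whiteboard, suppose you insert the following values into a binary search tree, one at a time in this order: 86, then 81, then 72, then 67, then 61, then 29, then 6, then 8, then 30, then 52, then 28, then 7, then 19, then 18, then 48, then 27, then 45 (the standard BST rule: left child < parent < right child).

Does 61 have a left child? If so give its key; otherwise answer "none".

29

Insert 86: tree is empty, so 86 becomes the root.
Insert 81: 81 < 86 → go left. Place as left child of 86.
Insert 72: 72 < 86 → go left; 72 < 81 → go left. Place as left child of 81.
Insert 67: 67 < 86 → go left; 67 < 81 → go left; 67 < 72 → go left. Place as left child of 72.
Insert 61: 61 < 86 → go left; 61 < 81 → go left; 61 < 72 → go left; 61 < 67 → go left. Place as left child of 67.
Insert 29: 29 < 86 → go left; 29 < 81 → go left; 29 < 72 → go left; 29 < 67 → go left; 29 < 61 → go left. Place as left child of 61.
Insert 6: 6 < 86 → go left; 6 < 81 → go left; 6 < 72 → go left; 6 < 67 → go left; 6 < 61 → go left; 6 < 29 → go left. Place as left child of 29.
Insert 8: 8 < 86 → go left; 8 < 81 → go left; 8 < 72 → go left; 8 < 67 → go left; 8 < 61 → go left; 8 < 29 → go left; 8 > 6 → go right. Place as right child of 6.
Insert 30: 30 < 86 → go left; 30 < 81 → go left; 30 < 72 → go left; 30 < 67 → go left; 30 < 61 → go left; 30 > 29 → go right. Place as right child of 29.
Insert 52: 52 < 86 → go left; 52 < 81 → go left; 52 < 72 → go left; 52 < 67 → go left; 52 < 61 → go left; 52 > 29 → go right; 52 > 30 → go right. Place as right child of 30.
Insert 28: 28 < 86 → go left; 28 < 81 → go left; 28 < 72 → go left; 28 < 67 → go left; 28 < 61 → go left; 28 < 29 → go left; 28 > 6 → go right; 28 > 8 → go right. Place as right child of 8.
Insert 7: 7 < 86 → go left; 7 < 81 → go left; 7 < 72 → go left; 7 < 67 → go left; 7 < 61 → go left; 7 < 29 → go left; 7 > 6 → go right; 7 < 8 → go left. Place as left child of 8.
Insert 19: 19 < 86 → go left; 19 < 81 → go left; 19 < 72 → go left; 19 < 67 → go left; 19 < 61 → go left; 19 < 29 → go left; 19 > 6 → go right; 19 > 8 → go right; 19 < 28 → go left. Place as left child of 28.
Insert 18: 18 < 86 → go left; 18 < 81 → go left; 18 < 72 → go left; 18 < 67 → go left; 18 < 61 → go left; 18 < 29 → go left; 18 > 6 → go right; 18 > 8 → go right; 18 < 28 → go left; 18 < 19 → go left. Place as left child of 19.
Insert 48: 48 < 86 → go left; 48 < 81 → go left; 48 < 72 → go left; 48 < 67 → go left; 48 < 61 → go left; 48 > 29 → go right; 48 > 30 → go right; 48 < 52 → go left. Place as left child of 52.
Insert 27: 27 < 86 → go left; 27 < 81 → go left; 27 < 72 → go left; 27 < 67 → go left; 27 < 61 → go left; 27 < 29 → go left; 27 > 6 → go right; 27 > 8 → go right; 27 < 28 → go left; 27 > 19 → go right. Place as right child of 19.
Insert 45: 45 < 86 → go left; 45 < 81 → go left; 45 < 72 → go left; 45 < 67 → go left; 45 < 61 → go left; 45 > 29 → go right; 45 > 30 → go right; 45 < 52 → go left; 45 < 48 → go left. Place as left child of 48.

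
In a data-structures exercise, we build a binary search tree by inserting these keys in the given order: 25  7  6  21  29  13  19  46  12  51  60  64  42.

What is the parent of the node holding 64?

Insert 25: tree is empty, so 25 becomes the root.
Insert 7: 7 < 25 → go left. Place as left child of 25.
Insert 6: 6 < 25 → go left; 6 < 7 → go left. Place as left child of 7.
Insert 21: 21 < 25 → go left; 21 > 7 → go right. Place as right child of 7.
Insert 29: 29 > 25 → go right. Place as right child of 25.
Insert 13: 13 < 25 → go left; 13 > 7 → go right; 13 < 21 → go left. Place as left child of 21.
Insert 19: 19 < 25 → go left; 19 > 7 → go right; 19 < 21 → go left; 19 > 13 → go right. Place as right child of 13.
Insert 46: 46 > 25 → go right; 46 > 29 → go right. Place as right child of 29.
Insert 12: 12 < 25 → go left; 12 > 7 → go right; 12 < 21 → go left; 12 < 13 → go left. Place as left child of 13.
Insert 51: 51 > 25 → go right; 51 > 29 → go right; 51 > 46 → go right. Place as right child of 46.
Insert 60: 60 > 25 → go right; 60 > 29 → go right; 60 > 46 → go right; 60 > 51 → go right. Place as right child of 51.
Insert 64: 64 > 25 → go right; 64 > 29 → go right; 64 > 46 → go right; 64 > 51 → go right; 64 > 60 → go right. Place as right child of 60.
Insert 42: 42 > 25 → go right; 42 > 29 → go right; 42 < 46 → go left. Place as left child of 46.

60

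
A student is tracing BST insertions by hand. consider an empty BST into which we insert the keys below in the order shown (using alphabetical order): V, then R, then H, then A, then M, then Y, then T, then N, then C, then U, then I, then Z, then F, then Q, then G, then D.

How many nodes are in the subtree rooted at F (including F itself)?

3

Insert V: tree is empty, so V becomes the root.
Insert R: R < V → go left. Place as left child of V.
Insert H: H < V → go left; H < R → go left. Place as left child of R.
Insert A: A < V → go left; A < R → go left; A < H → go left. Place as left child of H.
Insert M: M < V → go left; M < R → go left; M > H → go right. Place as right child of H.
Insert Y: Y > V → go right. Place as right child of V.
Insert T: T < V → go left; T > R → go right. Place as right child of R.
Insert N: N < V → go left; N < R → go left; N > H → go right; N > M → go right. Place as right child of M.
Insert C: C < V → go left; C < R → go left; C < H → go left; C > A → go right. Place as right child of A.
Insert U: U < V → go left; U > R → go right; U > T → go right. Place as right child of T.
Insert I: I < V → go left; I < R → go left; I > H → go right; I < M → go left. Place as left child of M.
Insert Z: Z > V → go right; Z > Y → go right. Place as right child of Y.
Insert F: F < V → go left; F < R → go left; F < H → go left; F > A → go right; F > C → go right. Place as right child of C.
Insert Q: Q < V → go left; Q < R → go left; Q > H → go right; Q > M → go right; Q > N → go right. Place as right child of N.
Insert G: G < V → go left; G < R → go left; G < H → go left; G > A → go right; G > C → go right; G > F → go right. Place as right child of F.
Insert D: D < V → go left; D < R → go left; D < H → go left; D > A → go right; D > C → go right; D < F → go left. Place as left child of F.

Subtree rooted at F contains: F, D, G — 3 nodes.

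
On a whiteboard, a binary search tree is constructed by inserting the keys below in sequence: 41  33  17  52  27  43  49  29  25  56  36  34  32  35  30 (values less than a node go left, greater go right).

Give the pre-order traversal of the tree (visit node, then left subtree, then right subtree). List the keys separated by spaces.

41 33 17 27 25 29 32 30 36 34 35 52 43 49 56

41: root
33: left child of 41 (depth 1)
17: left child of 33 (depth 2)
52: right child of 41 (depth 1)
27: right child of 17 (depth 3)
43: left child of 52 (depth 2)
49: right child of 43 (depth 3)
29: right child of 27 (depth 4)
25: left child of 27 (depth 4)
56: right child of 52 (depth 2)
36: right child of 33 (depth 2)
34: left child of 36 (depth 3)
32: right child of 29 (depth 5)
35: right child of 34 (depth 4)
30: left child of 32 (depth 6)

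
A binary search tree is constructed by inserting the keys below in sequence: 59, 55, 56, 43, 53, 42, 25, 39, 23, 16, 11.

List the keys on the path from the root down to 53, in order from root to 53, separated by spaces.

59: root
55: left child of 59 (depth 1)
56: right child of 55 (depth 2)
43: left child of 55 (depth 2)
53: right child of 43 (depth 3)
42: left child of 43 (depth 3)
25: left child of 42 (depth 4)
39: right child of 25 (depth 5)
23: left child of 25 (depth 5)
16: left child of 23 (depth 6)
11: left child of 16 (depth 7)

59 55 43 53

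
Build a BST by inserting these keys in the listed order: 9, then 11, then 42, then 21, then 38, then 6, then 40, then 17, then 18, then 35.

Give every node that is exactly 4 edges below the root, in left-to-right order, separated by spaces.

17 38

9: root
11: right child of 9 (depth 1)
42: right child of 11 (depth 2)
21: left child of 42 (depth 3)
38: right child of 21 (depth 4)
6: left child of 9 (depth 1)
40: right child of 38 (depth 5)
17: left child of 21 (depth 4)
18: right child of 17 (depth 5)
35: left child of 38 (depth 5)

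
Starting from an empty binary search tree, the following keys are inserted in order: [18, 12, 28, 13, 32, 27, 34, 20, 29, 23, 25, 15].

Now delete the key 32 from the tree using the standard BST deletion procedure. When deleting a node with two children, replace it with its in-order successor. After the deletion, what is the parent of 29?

Insert 18: tree is empty, so 18 becomes the root.
Insert 12: 12 < 18 → go left. Place as left child of 18.
Insert 28: 28 > 18 → go right. Place as right child of 18.
Insert 13: 13 < 18 → go left; 13 > 12 → go right. Place as right child of 12.
Insert 32: 32 > 18 → go right; 32 > 28 → go right. Place as right child of 28.
Insert 27: 27 > 18 → go right; 27 < 28 → go left. Place as left child of 28.
Insert 34: 34 > 18 → go right; 34 > 28 → go right; 34 > 32 → go right. Place as right child of 32.
Insert 20: 20 > 18 → go right; 20 < 28 → go left; 20 < 27 → go left. Place as left child of 27.
Insert 29: 29 > 18 → go right; 29 > 28 → go right; 29 < 32 → go left. Place as left child of 32.
Insert 23: 23 > 18 → go right; 23 < 28 → go left; 23 < 27 → go left; 23 > 20 → go right. Place as right child of 20.
Insert 25: 25 > 18 → go right; 25 < 28 → go left; 25 < 27 → go left; 25 > 20 → go right; 25 > 23 → go right. Place as right child of 23.
Insert 15: 15 < 18 → go left; 15 > 12 → go right; 15 > 13 → go right. Place as right child of 13.

Delete 32 (two children — replace with in-order successor).
After deletion, 29's parent is 34.

34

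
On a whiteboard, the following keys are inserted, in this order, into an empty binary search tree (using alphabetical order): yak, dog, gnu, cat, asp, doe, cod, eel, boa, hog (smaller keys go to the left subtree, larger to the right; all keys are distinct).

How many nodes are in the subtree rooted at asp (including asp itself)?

2

yak: root
dog: left child of yak (depth 1)
gnu: right child of dog (depth 2)
cat: left child of dog (depth 2)
asp: left child of cat (depth 3)
doe: right child of cat (depth 3)
cod: left child of doe (depth 4)
eel: left child of gnu (depth 3)
boa: right child of asp (depth 4)
hog: right child of gnu (depth 3)

Subtree rooted at asp contains: asp, boa — 2 nodes.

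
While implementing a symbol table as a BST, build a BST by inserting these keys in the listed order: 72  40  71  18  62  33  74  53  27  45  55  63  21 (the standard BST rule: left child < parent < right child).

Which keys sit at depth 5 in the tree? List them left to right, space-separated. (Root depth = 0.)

21 45 55

Insert 72: tree is empty, so 72 becomes the root.
Insert 40: 40 < 72 → go left. Place as left child of 72.
Insert 71: 71 < 72 → go left; 71 > 40 → go right. Place as right child of 40.
Insert 18: 18 < 72 → go left; 18 < 40 → go left. Place as left child of 40.
Insert 62: 62 < 72 → go left; 62 > 40 → go right; 62 < 71 → go left. Place as left child of 71.
Insert 33: 33 < 72 → go left; 33 < 40 → go left; 33 > 18 → go right. Place as right child of 18.
Insert 74: 74 > 72 → go right. Place as right child of 72.
Insert 53: 53 < 72 → go left; 53 > 40 → go right; 53 < 71 → go left; 53 < 62 → go left. Place as left child of 62.
Insert 27: 27 < 72 → go left; 27 < 40 → go left; 27 > 18 → go right; 27 < 33 → go left. Place as left child of 33.
Insert 45: 45 < 72 → go left; 45 > 40 → go right; 45 < 71 → go left; 45 < 62 → go left; 45 < 53 → go left. Place as left child of 53.
Insert 55: 55 < 72 → go left; 55 > 40 → go right; 55 < 71 → go left; 55 < 62 → go left; 55 > 53 → go right. Place as right child of 53.
Insert 63: 63 < 72 → go left; 63 > 40 → go right; 63 < 71 → go left; 63 > 62 → go right. Place as right child of 62.
Insert 21: 21 < 72 → go left; 21 < 40 → go left; 21 > 18 → go right; 21 < 33 → go left; 21 < 27 → go left. Place as left child of 27.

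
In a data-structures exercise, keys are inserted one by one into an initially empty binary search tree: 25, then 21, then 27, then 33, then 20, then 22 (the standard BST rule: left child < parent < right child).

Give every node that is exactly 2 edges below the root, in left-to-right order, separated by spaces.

Insert 25: tree is empty, so 25 becomes the root.
Insert 21: 21 < 25 → go left. Place as left child of 25.
Insert 27: 27 > 25 → go right. Place as right child of 25.
Insert 33: 33 > 25 → go right; 33 > 27 → go right. Place as right child of 27.
Insert 20: 20 < 25 → go left; 20 < 21 → go left. Place as left child of 21.
Insert 22: 22 < 25 → go left; 22 > 21 → go right. Place as right child of 21.

20 22 33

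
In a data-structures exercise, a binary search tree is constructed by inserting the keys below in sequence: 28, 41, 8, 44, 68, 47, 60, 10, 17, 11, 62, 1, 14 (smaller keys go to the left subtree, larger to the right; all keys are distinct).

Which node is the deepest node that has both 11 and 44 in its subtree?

28

28: root
41: right child of 28 (depth 1)
8: left child of 28 (depth 1)
44: right child of 41 (depth 2)
68: right child of 44 (depth 3)
47: left child of 68 (depth 4)
60: right child of 47 (depth 5)
10: right child of 8 (depth 2)
17: right child of 10 (depth 3)
11: left child of 17 (depth 4)
62: right child of 60 (depth 6)
1: left child of 8 (depth 2)
14: right child of 11 (depth 5)

Path to 11: 28 → 8 → 10 → 17 → 11
Path to 44: 28 → 41 → 44
The paths share a prefix ending at 28, then split left and right.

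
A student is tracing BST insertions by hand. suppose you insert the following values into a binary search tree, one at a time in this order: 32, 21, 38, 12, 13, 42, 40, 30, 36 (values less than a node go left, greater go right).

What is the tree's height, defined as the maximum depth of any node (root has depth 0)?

32: root
21: left child of 32 (depth 1)
38: right child of 32 (depth 1)
12: left child of 21 (depth 2)
13: right child of 12 (depth 3)
42: right child of 38 (depth 2)
40: left child of 42 (depth 3)
30: right child of 21 (depth 2)
36: left child of 38 (depth 2)

The deepest node is 13 at depth 3.

3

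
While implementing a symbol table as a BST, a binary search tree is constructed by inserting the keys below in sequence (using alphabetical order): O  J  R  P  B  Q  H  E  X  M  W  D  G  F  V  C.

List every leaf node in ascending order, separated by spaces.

C F M Q V

Insert O: tree is empty, so O becomes the root.
Insert J: J < O → go left. Place as left child of O.
Insert R: R > O → go right. Place as right child of O.
Insert P: P > O → go right; P < R → go left. Place as left child of R.
Insert B: B < O → go left; B < J → go left. Place as left child of J.
Insert Q: Q > O → go right; Q < R → go left; Q > P → go right. Place as right child of P.
Insert H: H < O → go left; H < J → go left; H > B → go right. Place as right child of B.
Insert E: E < O → go left; E < J → go left; E > B → go right; E < H → go left. Place as left child of H.
Insert X: X > O → go right; X > R → go right. Place as right child of R.
Insert M: M < O → go left; M > J → go right. Place as right child of J.
Insert W: W > O → go right; W > R → go right; W < X → go left. Place as left child of X.
Insert D: D < O → go left; D < J → go left; D > B → go right; D < H → go left; D < E → go left. Place as left child of E.
Insert G: G < O → go left; G < J → go left; G > B → go right; G < H → go left; G > E → go right. Place as right child of E.
Insert F: F < O → go left; F < J → go left; F > B → go right; F < H → go left; F > E → go right; F < G → go left. Place as left child of G.
Insert V: V > O → go right; V > R → go right; V < X → go left; V < W → go left. Place as left child of W.
Insert C: C < O → go left; C < J → go left; C > B → go right; C < H → go left; C < E → go left; C < D → go left. Place as left child of D.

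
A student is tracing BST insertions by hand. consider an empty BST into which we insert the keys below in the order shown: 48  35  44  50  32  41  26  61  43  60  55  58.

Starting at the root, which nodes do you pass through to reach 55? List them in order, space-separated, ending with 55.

48 50 61 60 55

Insert 48: tree is empty, so 48 becomes the root.
Insert 35: 35 < 48 → go left. Place as left child of 48.
Insert 44: 44 < 48 → go left; 44 > 35 → go right. Place as right child of 35.
Insert 50: 50 > 48 → go right. Place as right child of 48.
Insert 32: 32 < 48 → go left; 32 < 35 → go left. Place as left child of 35.
Insert 41: 41 < 48 → go left; 41 > 35 → go right; 41 < 44 → go left. Place as left child of 44.
Insert 26: 26 < 48 → go left; 26 < 35 → go left; 26 < 32 → go left. Place as left child of 32.
Insert 61: 61 > 48 → go right; 61 > 50 → go right. Place as right child of 50.
Insert 43: 43 < 48 → go left; 43 > 35 → go right; 43 < 44 → go left; 43 > 41 → go right. Place as right child of 41.
Insert 60: 60 > 48 → go right; 60 > 50 → go right; 60 < 61 → go left. Place as left child of 61.
Insert 55: 55 > 48 → go right; 55 > 50 → go right; 55 < 61 → go left; 55 < 60 → go left. Place as left child of 60.
Insert 58: 58 > 48 → go right; 58 > 50 → go right; 58 < 61 → go left; 58 < 60 → go left; 58 > 55 → go right. Place as right child of 55.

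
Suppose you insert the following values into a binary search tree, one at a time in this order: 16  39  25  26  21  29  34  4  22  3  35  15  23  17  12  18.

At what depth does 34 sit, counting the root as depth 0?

5

Insert 16: tree is empty, so 16 becomes the root.
Insert 39: 39 > 16 → go right. Place as right child of 16.
Insert 25: 25 > 16 → go right; 25 < 39 → go left. Place as left child of 39.
Insert 26: 26 > 16 → go right; 26 < 39 → go left; 26 > 25 → go right. Place as right child of 25.
Insert 21: 21 > 16 → go right; 21 < 39 → go left; 21 < 25 → go left. Place as left child of 25.
Insert 29: 29 > 16 → go right; 29 < 39 → go left; 29 > 25 → go right; 29 > 26 → go right. Place as right child of 26.
Insert 34: 34 > 16 → go right; 34 < 39 → go left; 34 > 25 → go right; 34 > 26 → go right; 34 > 29 → go right. Place as right child of 29.
Insert 4: 4 < 16 → go left. Place as left child of 16.
Insert 22: 22 > 16 → go right; 22 < 39 → go left; 22 < 25 → go left; 22 > 21 → go right. Place as right child of 21.
Insert 3: 3 < 16 → go left; 3 < 4 → go left. Place as left child of 4.
Insert 35: 35 > 16 → go right; 35 < 39 → go left; 35 > 25 → go right; 35 > 26 → go right; 35 > 29 → go right; 35 > 34 → go right. Place as right child of 34.
Insert 15: 15 < 16 → go left; 15 > 4 → go right. Place as right child of 4.
Insert 23: 23 > 16 → go right; 23 < 39 → go left; 23 < 25 → go left; 23 > 21 → go right; 23 > 22 → go right. Place as right child of 22.
Insert 17: 17 > 16 → go right; 17 < 39 → go left; 17 < 25 → go left; 17 < 21 → go left. Place as left child of 21.
Insert 12: 12 < 16 → go left; 12 > 4 → go right; 12 < 15 → go left. Place as left child of 15.
Insert 18: 18 > 16 → go right; 18 < 39 → go left; 18 < 25 → go left; 18 < 21 → go left; 18 > 17 → go right. Place as right child of 17.

Path to 34: 16 → 39 → 25 → 26 → 29 → 34, which is 5 edges.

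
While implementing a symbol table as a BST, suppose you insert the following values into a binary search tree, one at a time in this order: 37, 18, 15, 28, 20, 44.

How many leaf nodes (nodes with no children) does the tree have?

Insert 37: tree is empty, so 37 becomes the root.
Insert 18: 18 < 37 → go left. Place as left child of 37.
Insert 15: 15 < 37 → go left; 15 < 18 → go left. Place as left child of 18.
Insert 28: 28 < 37 → go left; 28 > 18 → go right. Place as right child of 18.
Insert 20: 20 < 37 → go left; 20 > 18 → go right; 20 < 28 → go left. Place as left child of 28.
Insert 44: 44 > 37 → go right. Place as right child of 37.

Leaves: 15, 20, 44 — 3 in total.

3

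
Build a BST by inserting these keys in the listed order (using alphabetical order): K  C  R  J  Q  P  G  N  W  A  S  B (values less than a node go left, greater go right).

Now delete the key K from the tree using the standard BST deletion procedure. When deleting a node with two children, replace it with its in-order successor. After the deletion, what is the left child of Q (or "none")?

K: root
C: left child of K (depth 1)
R: right child of K (depth 1)
J: right child of C (depth 2)
Q: left child of R (depth 2)
P: left child of Q (depth 3)
G: left child of J (depth 3)
N: left child of P (depth 4)
W: right child of R (depth 2)
A: left child of C (depth 2)
S: left child of W (depth 3)
B: right child of A (depth 3)

Delete K (two children — replace with in-order successor).
After deletion, Q's left child: P.

P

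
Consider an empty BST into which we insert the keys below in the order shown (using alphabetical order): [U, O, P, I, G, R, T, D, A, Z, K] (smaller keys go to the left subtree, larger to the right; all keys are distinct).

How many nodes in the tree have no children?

U: root
O: left child of U (depth 1)
P: right child of O (depth 2)
I: left child of O (depth 2)
G: left child of I (depth 3)
R: right child of P (depth 3)
T: right child of R (depth 4)
D: left child of G (depth 4)
A: left child of D (depth 5)
Z: right child of U (depth 1)
K: right child of I (depth 3)

Leaves: A, K, T, Z — 4 in total.

4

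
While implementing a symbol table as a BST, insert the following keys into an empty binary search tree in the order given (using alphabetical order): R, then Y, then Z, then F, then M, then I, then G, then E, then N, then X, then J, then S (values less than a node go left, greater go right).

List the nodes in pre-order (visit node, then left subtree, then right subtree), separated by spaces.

Insert R: tree is empty, so R becomes the root.
Insert Y: Y > R → go right. Place as right child of R.
Insert Z: Z > R → go right; Z > Y → go right. Place as right child of Y.
Insert F: F < R → go left. Place as left child of R.
Insert M: M < R → go left; M > F → go right. Place as right child of F.
Insert I: I < R → go left; I > F → go right; I < M → go left. Place as left child of M.
Insert G: G < R → go left; G > F → go right; G < M → go left; G < I → go left. Place as left child of I.
Insert E: E < R → go left; E < F → go left. Place as left child of F.
Insert N: N < R → go left; N > F → go right; N > M → go right. Place as right child of M.
Insert X: X > R → go right; X < Y → go left. Place as left child of Y.
Insert J: J < R → go left; J > F → go right; J < M → go left; J > I → go right. Place as right child of I.
Insert S: S > R → go right; S < Y → go left; S < X → go left. Place as left child of X.

R F E M I G J N Y X S Z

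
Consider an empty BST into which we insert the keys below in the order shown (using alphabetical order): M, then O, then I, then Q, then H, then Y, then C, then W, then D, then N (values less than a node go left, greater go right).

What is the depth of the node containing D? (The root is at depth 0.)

Insert M: tree is empty, so M becomes the root.
Insert O: O > M → go right. Place as right child of M.
Insert I: I < M → go left. Place as left child of M.
Insert Q: Q > M → go right; Q > O → go right. Place as right child of O.
Insert H: H < M → go left; H < I → go left. Place as left child of I.
Insert Y: Y > M → go right; Y > O → go right; Y > Q → go right. Place as right child of Q.
Insert C: C < M → go left; C < I → go left; C < H → go left. Place as left child of H.
Insert W: W > M → go right; W > O → go right; W > Q → go right; W < Y → go left. Place as left child of Y.
Insert D: D < M → go left; D < I → go left; D < H → go left; D > C → go right. Place as right child of C.
Insert N: N > M → go right; N < O → go left. Place as left child of O.

Path to D: M → I → H → C → D, which is 4 edges.

4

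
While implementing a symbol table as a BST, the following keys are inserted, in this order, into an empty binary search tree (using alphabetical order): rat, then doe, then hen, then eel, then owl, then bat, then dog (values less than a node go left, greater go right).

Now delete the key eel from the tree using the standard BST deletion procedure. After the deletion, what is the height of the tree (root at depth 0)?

Insert rat: tree is empty, so rat becomes the root.
Insert doe: doe < rat → go left. Place as left child of rat.
Insert hen: hen < rat → go left; hen > doe → go right. Place as right child of doe.
Insert eel: eel < rat → go left; eel > doe → go right; eel < hen → go left. Place as left child of hen.
Insert owl: owl < rat → go left; owl > doe → go right; owl > hen → go right. Place as right child of hen.
Insert bat: bat < rat → go left; bat < doe → go left. Place as left child of doe.
Insert dog: dog < rat → go left; dog > doe → go right; dog < hen → go left; dog < eel → go left. Place as left child of eel.

Delete eel (at most one child — splice it out).
After deletion, deepest node is owl at depth 3.

3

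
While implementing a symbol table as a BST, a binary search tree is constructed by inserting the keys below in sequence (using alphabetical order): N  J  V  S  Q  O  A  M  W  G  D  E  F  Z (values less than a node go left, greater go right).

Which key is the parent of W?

N: root
J: left child of N (depth 1)
V: right child of N (depth 1)
S: left child of V (depth 2)
Q: left child of S (depth 3)
O: left child of Q (depth 4)
A: left child of J (depth 2)
M: right child of J (depth 2)
W: right child of V (depth 2)
G: right child of A (depth 3)
D: left child of G (depth 4)
E: right child of D (depth 5)
F: right child of E (depth 6)
Z: right child of W (depth 3)

V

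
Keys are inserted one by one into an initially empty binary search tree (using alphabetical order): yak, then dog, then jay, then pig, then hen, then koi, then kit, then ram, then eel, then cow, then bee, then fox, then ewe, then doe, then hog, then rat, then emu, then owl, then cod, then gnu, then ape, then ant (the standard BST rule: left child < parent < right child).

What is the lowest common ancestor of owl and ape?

yak: root
dog: left child of yak (depth 1)
jay: right child of dog (depth 2)
pig: right child of jay (depth 3)
hen: left child of jay (depth 3)
koi: left child of pig (depth 4)
kit: left child of koi (depth 5)
ram: right child of pig (depth 4)
eel: left child of hen (depth 4)
cow: left child of dog (depth 2)
bee: left child of cow (depth 3)
fox: right child of eel (depth 5)
ewe: left child of fox (depth 6)
doe: right child of cow (depth 3)
hog: right child of hen (depth 4)
rat: right child of ram (depth 5)
emu: left child of ewe (depth 7)
owl: right child of koi (depth 5)
cod: right child of bee (depth 4)
gnu: right child of fox (depth 6)
ape: left child of bee (depth 4)
ant: left child of ape (depth 5)

Path to owl: yak → dog → jay → pig → koi → owl
Path to ape: yak → dog → cow → bee → ape
The paths share a prefix ending at dog, then split left and right.

dog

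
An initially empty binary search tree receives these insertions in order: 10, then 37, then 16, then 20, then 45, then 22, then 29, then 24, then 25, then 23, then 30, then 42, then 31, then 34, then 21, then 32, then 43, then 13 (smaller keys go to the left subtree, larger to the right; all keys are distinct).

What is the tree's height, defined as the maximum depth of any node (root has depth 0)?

9

Insert 10: tree is empty, so 10 becomes the root.
Insert 37: 37 > 10 → go right. Place as right child of 10.
Insert 16: 16 > 10 → go right; 16 < 37 → go left. Place as left child of 37.
Insert 20: 20 > 10 → go right; 20 < 37 → go left; 20 > 16 → go right. Place as right child of 16.
Insert 45: 45 > 10 → go right; 45 > 37 → go right. Place as right child of 37.
Insert 22: 22 > 10 → go right; 22 < 37 → go left; 22 > 16 → go right; 22 > 20 → go right. Place as right child of 20.
Insert 29: 29 > 10 → go right; 29 < 37 → go left; 29 > 16 → go right; 29 > 20 → go right; 29 > 22 → go right. Place as right child of 22.
Insert 24: 24 > 10 → go right; 24 < 37 → go left; 24 > 16 → go right; 24 > 20 → go right; 24 > 22 → go right; 24 < 29 → go left. Place as left child of 29.
Insert 25: 25 > 10 → go right; 25 < 37 → go left; 25 > 16 → go right; 25 > 20 → go right; 25 > 22 → go right; 25 < 29 → go left; 25 > 24 → go right. Place as right child of 24.
Insert 23: 23 > 10 → go right; 23 < 37 → go left; 23 > 16 → go right; 23 > 20 → go right; 23 > 22 → go right; 23 < 29 → go left; 23 < 24 → go left. Place as left child of 24.
Insert 30: 30 > 10 → go right; 30 < 37 → go left; 30 > 16 → go right; 30 > 20 → go right; 30 > 22 → go right; 30 > 29 → go right. Place as right child of 29.
Insert 42: 42 > 10 → go right; 42 > 37 → go right; 42 < 45 → go left. Place as left child of 45.
Insert 31: 31 > 10 → go right; 31 < 37 → go left; 31 > 16 → go right; 31 > 20 → go right; 31 > 22 → go right; 31 > 29 → go right; 31 > 30 → go right. Place as right child of 30.
Insert 34: 34 > 10 → go right; 34 < 37 → go left; 34 > 16 → go right; 34 > 20 → go right; 34 > 22 → go right; 34 > 29 → go right; 34 > 30 → go right; 34 > 31 → go right. Place as right child of 31.
Insert 21: 21 > 10 → go right; 21 < 37 → go left; 21 > 16 → go right; 21 > 20 → go right; 21 < 22 → go left. Place as left child of 22.
Insert 32: 32 > 10 → go right; 32 < 37 → go left; 32 > 16 → go right; 32 > 20 → go right; 32 > 22 → go right; 32 > 29 → go right; 32 > 30 → go right; 32 > 31 → go right; 32 < 34 → go left. Place as left child of 34.
Insert 43: 43 > 10 → go right; 43 > 37 → go right; 43 < 45 → go left; 43 > 42 → go right. Place as right child of 42.
Insert 13: 13 > 10 → go right; 13 < 37 → go left; 13 < 16 → go left. Place as left child of 16.

The deepest node is 32 at depth 9.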